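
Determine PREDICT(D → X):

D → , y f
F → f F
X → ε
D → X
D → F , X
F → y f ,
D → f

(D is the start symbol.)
PREDICT(D → X) = (FIRST(RHS) \ {ε}) ∪ (FOLLOW(D) if ε ∈ FIRST(RHS), i.e. RHS ⇒* ε)
FIRST(X) = { ε }
FIRST(X) = { ε }
ε ∈ FIRST(X) (the right-hand side is nullable), so add FOLLOW(D) = { $ }
PREDICT(D → X) = { $ }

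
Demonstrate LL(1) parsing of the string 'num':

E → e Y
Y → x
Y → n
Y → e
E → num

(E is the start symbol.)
Stack is shown with the top on the left.

Stack  Input  Action
--------------------
E $    num $  output E → num
num $  num $  match 'num'
$      $      accept

The string is accepted.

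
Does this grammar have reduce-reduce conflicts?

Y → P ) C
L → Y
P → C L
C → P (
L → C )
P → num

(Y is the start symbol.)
Augment with Y' → Y and build the canonical LR(0) collection (I0 = CLOSURE({[Y' → . Y]}), then GOTO on every symbol after a dot until no new states appear). It has 13 states:
  I0: { [C → . P (], [P → . C L], [P → . num], [Y → . P ) C], [Y' → . Y] }  — shift
  I1: { [C → . P (], [L → . C )], [L → . Y], [P → . C L], [P → . num], [P → C . L], [Y → . P ) C] }  — shift
  I2: { [C → P . (], [Y → P . ) C] }  — shift
  I3: { [Y' → Y .] }  — accept
  I4: { [P → num .] }  — reduce
  I5: { [C → P ( .] }  — reduce
  I6: { [C → . P (], [P → . C L], [P → . num], [Y → P ) . C] }  — shift
  I7: { [C → . P (], [L → . C )], [L → . Y], [P → . C L], [P → . num], [P → C . L], [Y → . P ) C], [Y → P ) C .] }  — shift, reduce
  I8: { [C → P . (] }  — shift
  I9: { [C → . P (], [L → . C )], [L → . Y], [L → C . )], [P → . C L], [P → . num], [P → C . L], [Y → . P ) C] }  — shift
  I10: { [P → C L .] }  — reduce
  I11: { [L → Y .] }  — reduce
  I12: { [L → C ) .] }  — reduce

No state contains more than one complete item.

Answer: No reduce-reduce conflicts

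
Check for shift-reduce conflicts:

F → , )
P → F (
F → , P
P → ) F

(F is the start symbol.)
Yes — I3: [F → , ) .] vs [F → . , )]

A shift-reduce conflict occurs when an LR(0) state has both:
  - a complete (reduce) item [A → α .] (dot at the end), and
  - a shift item [B → β . c γ] (dot before a terminal).

Augment with F' → F and build the canonical LR(0) collection (I0 = CLOSURE({[F' → . F]}), then GOTO on every symbol after a dot until no new states appear). It has 8 states:
  I0: { [F → . , )], [F → . , P], [F' → . F] }  — shift
  I1: { [F → , . )], [F → , . P], [F → . , )], [F → . , P], [P → . ) F], [P → . F (] }  — shift
  I2: { [F' → F .] }  — accept
  I3: { [F → , ) .], [F → . , )], [F → . , P], [P → ) . F] }  — shift, reduce
  I4: { [P → F . (] }  — shift
  I5: { [F → , P .] }  — reduce
  I6: { [P → F ( .] }  — reduce
  I7: { [P → ) F .] }  — reduce

I3 contains reduce item [F → , ) .] and shift items [F → . , )], [F → . , P] — shift-reduce conflict.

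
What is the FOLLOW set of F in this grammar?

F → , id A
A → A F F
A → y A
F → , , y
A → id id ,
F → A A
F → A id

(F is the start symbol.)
F is the start symbol, so $ ∈ FOLLOW(F).
In A → A F F: F is followed by F, add FIRST(F) \ {ε} = { ',', 'id', 'y' }
In A → A F F: F is at the end, add FOLLOW(A)

The FOLLOW sets referred to above (computed the same way, to a fixed point):
  FOLLOW(A) = { $, ',', 'id', 'y' }

Taking the union: FOLLOW(F) = { $, ',', 'id', 'y' }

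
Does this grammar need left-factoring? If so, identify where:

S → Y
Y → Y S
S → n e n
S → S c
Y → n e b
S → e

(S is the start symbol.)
No, left-factoring is not needed

Left-factoring is needed when two productions for the same non-terminal
share a common prefix on the right-hand side.

Productions for S:
  S → Y
  S → n e n
  S → S c
  S → e
Productions for Y:
  Y → Y S
  Y → n e b

No common prefixes found.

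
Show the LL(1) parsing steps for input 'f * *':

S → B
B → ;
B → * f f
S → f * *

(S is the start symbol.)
LL(1) parsing maintains a stack (initially the start symbol over $) and the input. At each step: if the stack top is a terminal, match it against the current input token; if it is a non-terminal N, replace it with the RHS of M[N, lookahead] (the unique production whose predict set contains the lookahead).

Stack is shown with the top on the left.

Stack    Input    Action
------------------------
S $      f * * $  output S → f * *
f * * $  f * * $  match 'f'
* * $    * * $    match '*'
* $      * $      match '*'
$        $        accept

The string is accepted.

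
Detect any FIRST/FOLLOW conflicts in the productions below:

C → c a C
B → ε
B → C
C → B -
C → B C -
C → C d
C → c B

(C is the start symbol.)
Yes. B → C with FOLLOW(B) on { '-', 'c' }

A FIRST/FOLLOW conflict occurs when a non-terminal N has a nullable alternative N → β (β ⇒* ε) and another alternative N → α with FIRST(α) ∩ FOLLOW(N) ≠ ∅: on such a lookahead the parser cannot decide between expanding α and letting N vanish via β.

Nullable non-terminals: B.
FIRST sets used below: FIRST(C) = { '-', 'c' }

B: nullable alternative(s) B → ε; FOLLOW(B) = { $, '-', 'c', 'd' }
  B → ε: FIRST \ {ε} = { } — this is the only nullable alternative, skip
  B → C: FIRST \ {ε} = { '-', 'c' } — overlaps FOLLOW(B) on { '-', 'c' }: CONFLICT

C has no nullable alternative, so no FIRST/FOLLOW check is needed there.

So the grammar has 1 FIRST/FOLLOW conflict (marked CONFLICT above).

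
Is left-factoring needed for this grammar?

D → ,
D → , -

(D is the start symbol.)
Yes, D has productions with common prefix ','

Left-factoring is needed when two productions for the same non-terminal
share a common prefix on the right-hand side.

Productions for D:
  D → ,
  D → , -

Found common prefix ',' in productions for D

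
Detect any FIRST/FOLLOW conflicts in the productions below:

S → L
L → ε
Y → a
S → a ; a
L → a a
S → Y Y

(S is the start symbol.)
A FIRST/FOLLOW conflict occurs when a non-terminal N has a nullable alternative N → β (β ⇒* ε) and another alternative N → α with FIRST(α) ∩ FOLLOW(N) ≠ ∅: on such a lookahead the parser cannot decide between expanding α and letting N vanish via β.

Nullable non-terminals: L, S.
FIRST sets used below: FIRST(L) = { 'a', ε }, FIRST(Y) = { 'a' }

L: nullable alternative(s) L → ε; FOLLOW(L) = { $ }
  L → ε: FIRST \ {ε} = { } — this is the only nullable alternative, skip
  L → a a: FIRST \ {ε} = { 'a' } — disjoint from FOLLOW(L)

S: nullable alternative(s) S → L; FOLLOW(S) = { $ }
  S → L: FIRST \ {ε} = { 'a' } — this is the only nullable alternative, skip
  S → a ; a: FIRST \ {ε} = { 'a' } — disjoint from FOLLOW(S)
  S → Y Y: FIRST \ {ε} = { 'a' } — disjoint from FOLLOW(S)

Y has no nullable alternative, so no FIRST/FOLLOW check is needed there.

No FIRST/FOLLOW conflicts found.

Answer: No FIRST/FOLLOW conflicts.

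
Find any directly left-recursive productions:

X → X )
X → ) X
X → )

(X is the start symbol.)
Yes, X is left-recursive

X → X ): LEFT RECURSIVE (starts with X)
X → ) X: starts with ')'
X → ): starts with ')'

The grammar has direct left recursion on: X.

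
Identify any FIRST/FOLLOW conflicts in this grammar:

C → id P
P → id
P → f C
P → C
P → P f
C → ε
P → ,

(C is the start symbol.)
Yes. P → f C with FOLLOW(P) on { 'f' }; P → P f with FOLLOW(P) on { 'f' }

A FIRST/FOLLOW conflict occurs when a non-terminal N has a nullable alternative N → β (β ⇒* ε) and another alternative N → α with FIRST(α) ∩ FOLLOW(N) ≠ ∅: on such a lookahead the parser cannot decide between expanding α and letting N vanish via β.

Nullable non-terminals: C, P.
FIRST sets used below: FIRST(C) = { 'id', ε }, FIRST(P) = { ',', 'f', 'id', ε }

C: nullable alternative(s) C → ε; FOLLOW(C) = { $, 'f' }
  C → id P: FIRST \ {ε} = { 'id' } — disjoint from FOLLOW(C)
  C → ε: FIRST \ {ε} = { } — this is the only nullable alternative, skip

P: nullable alternative(s) P → C; FOLLOW(P) = { $, 'f' }
  P → id: FIRST \ {ε} = { 'id' } — disjoint from FOLLOW(P)
  P → f C: FIRST \ {ε} = { 'f' } — overlaps FOLLOW(P) on { 'f' }: CONFLICT
  P → C: FIRST \ {ε} = { 'id' } — this is the only nullable alternative, skip
  P → P f: FIRST \ {ε} = { ',', 'f', 'id' } — overlaps FOLLOW(P) on { 'f' }: CONFLICT
  P → ,: FIRST \ {ε} = { ',' } — disjoint from FOLLOW(P)

So the grammar has 2 FIRST/FOLLOW conflicts (marked CONFLICT above).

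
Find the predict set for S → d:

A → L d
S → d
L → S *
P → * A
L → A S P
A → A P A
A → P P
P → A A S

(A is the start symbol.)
{ 'd' }

PREDICT(S → d) = (FIRST(RHS) \ {ε}) ∪ (FOLLOW(S) if ε ∈ FIRST(RHS), i.e. RHS ⇒* ε)
FIRST(d) = { 'd' }
ε ∉ FIRST(d), so FOLLOW(S) is not added.
PREDICT(S → d) = { 'd' }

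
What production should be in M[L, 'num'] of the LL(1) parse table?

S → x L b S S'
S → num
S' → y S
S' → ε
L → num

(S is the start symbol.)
To find M[L, 'num'], we find productions for L where 'num' is in the predict set (PREDICT(N → α) = (FIRST(α) \ {ε}) ∪ (FOLLOW(N) if α ⇒* ε)).

L → num: PREDICT = { 'num' }
  'num' is in predict set, so this production goes in M[L, 'num']

M[L, 'num'] = L → num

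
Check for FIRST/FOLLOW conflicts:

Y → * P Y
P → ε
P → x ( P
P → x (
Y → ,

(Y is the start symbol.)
No FIRST/FOLLOW conflicts.

A FIRST/FOLLOW conflict occurs when a non-terminal N has a nullable alternative N → β (β ⇒* ε) and another alternative N → α with FIRST(α) ∩ FOLLOW(N) ≠ ∅: on such a lookahead the parser cannot decide between expanding α and letting N vanish via β.

Nullable non-terminals: P.

P: nullable alternative(s) P → ε; FOLLOW(P) = { '*', ',' }
  P → ε: FIRST \ {ε} = { } — this is the only nullable alternative, skip
  P → x ( P: FIRST \ {ε} = { 'x' } — disjoint from FOLLOW(P)
  P → x (: FIRST \ {ε} = { 'x' } — disjoint from FOLLOW(P)

Y has no nullable alternative, so no FIRST/FOLLOW check is needed there.

No FIRST/FOLLOW conflicts found.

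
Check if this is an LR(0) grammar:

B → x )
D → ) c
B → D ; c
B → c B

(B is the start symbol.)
Yes, the grammar is LR(0)

Augment with B' → B and build the canonical LR(0) collection (I0 = CLOSURE({[B' → . B]}), then GOTO on every symbol after a dot until no new states appear). It has 11 states:
  I0: { [B → . D ; c], [B → . c B], [B → . x )], [B' → . B], [D → . ) c] }  — shift
  I1: { [D → ) . c] }  — shift
  I2: { [B' → B .] }  — accept
  I3: { [B → D . ; c] }  — shift
  I4: { [B → . D ; c], [B → . c B], [B → . x )], [B → c . B], [D → . ) c] }  — shift
  I5: { [B → x . )] }  — shift
  I6: { [B → x ) .] }  — reduce
  I7: { [B → c B .] }  — reduce
  I8: { [B → D ; . c] }  — shift
  I9: { [B → D ; c .] }  — reduce
  I10: { [D → ) c .] }  — reduce

Every state is either a pure shift/goto state or contains exactly one complete item and nothing to shift — no conflicts. The grammar is LR(0).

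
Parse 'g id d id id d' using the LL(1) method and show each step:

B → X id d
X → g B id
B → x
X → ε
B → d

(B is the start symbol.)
LL(1) parsing maintains a stack (initially the start symbol over $) and the input. At each step: if the stack top is a terminal, match it against the current input token; if it is a non-terminal N, replace it with the RHS of M[N, lookahead] (the unique production whose predict set contains the lookahead).

Stack is shown with the top on the left.

Stack             Input             Action
------------------------------------------
B $               g id d id id d $  output B → X id d
X id d $          g id d id id d $  output X → g B id
g B id id d $     g id d id id d $  match 'g'
B id id d $       id d id id d $    output B → X id d
X id d id id d $  id d id id d $    output X → ε
id d id id d $    id d id id d $    match 'id'
d id id d $       d id id d $       match 'd'
id id d $         id id d $         match 'id'
id d $            id d $            match 'id'
d $               d $               match 'd'
$                 $                 accept

The string is accepted.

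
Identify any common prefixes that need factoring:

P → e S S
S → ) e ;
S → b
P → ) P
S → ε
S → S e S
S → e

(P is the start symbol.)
No, left-factoring is not needed

Left-factoring is needed when two productions for the same non-terminal
share a common prefix on the right-hand side.

Productions for P:
  P → e S S
  P → ) P
Productions for S:
  S → ) e ;
  S → b
  S → ε
  S → S e S
  S → e

No common prefixes found.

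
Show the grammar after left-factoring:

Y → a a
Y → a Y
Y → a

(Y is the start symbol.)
Y → a Y'
Y' → a
Y' → Y
Y' → ε

Left-factoring transforms A → αβ₁ | αβ₂ into A → αA' and A' → β₁ | β₂
(α is the longest common prefix among the alternatives). Repeat until
no nonterminal has two alternatives with a common prefix.

Round 1: Y has alternatives sharing prefix 'a'. Introduce Y': Y → a Y'
  Add: Y' → a
  Add: Y' → Y
  Add: Y' → ε

No remaining common prefixes — done.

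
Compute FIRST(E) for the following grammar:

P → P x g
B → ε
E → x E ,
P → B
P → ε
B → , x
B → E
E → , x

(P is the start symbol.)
{ ',', 'x' }

From E → x E ,:
  - x is a terminal: add 'x' and stop
From E → , x:
  - ',' is a terminal: add ',' and stop

Collecting: FIRST(E) = { ',', 'x' }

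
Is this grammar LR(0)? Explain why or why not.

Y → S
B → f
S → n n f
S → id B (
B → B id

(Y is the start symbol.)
Yes, the grammar is LR(0)

Augment with Y' → Y and build the canonical LR(0) collection (I0 = CLOSURE({[Y' → . Y]}), then GOTO on every symbol after a dot until no new states appear). It has 11 states:
  I0: { [S → . id B (], [S → . n n f], [Y → . S], [Y' → . Y] }  — shift
  I1: { [Y → S .] }  — reduce
  I2: { [Y' → Y .] }  — accept
  I3: { [B → . B id], [B → . f], [S → id . B (] }  — shift
  I4: { [S → n . n f] }  — shift
  I5: { [S → n n . f] }  — shift
  I6: { [S → n n f .] }  — reduce
  I7: { [B → B . id], [S → id B . (] }  — shift
  I8: { [B → f .] }  — reduce
  I9: { [S → id B ( .] }  — reduce
  I10: { [B → B id .] }  — reduce

Every state is either a pure shift/goto state or contains exactly one complete item and nothing to shift — no conflicts. The grammar is LR(0).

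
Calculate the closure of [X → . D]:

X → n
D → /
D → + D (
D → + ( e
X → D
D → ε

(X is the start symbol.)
{ [D → . + ( e], [D → . + D (], [D → . /], [D → .], [X → . D] }

To compute CLOSURE, for each item [A → α.Bβ] where B is a non-terminal, add [B → .γ] for all productions B → γ; repeat for the newly added items until nothing changes.

Start with: [X → . D]
  [X → . D] has the dot before D: add [D → . /], [D → . + D (], [D → . + ( e], [D → .]
No further items can be added.

CLOSURE = { [D → . + ( e], [D → . + D (], [D → . /], [D → .], [X → . D] }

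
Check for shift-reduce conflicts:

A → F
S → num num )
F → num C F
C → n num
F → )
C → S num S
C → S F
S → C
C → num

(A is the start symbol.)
Augment with A' → A and build the canonical LR(0) collection (I0 = CLOSURE({[A' → . A]}), then GOTO on every symbol after a dot until no new states appear). It has 16 states:
  I0: { [A → . F], [A' → . A], [F → . )], [F → . num C F] }  — shift
  I1: { [F → ) .] }  — reduce
  I2: { [A' → A .] }  — accept
  I3: { [A → F .] }  — reduce
  I4: { [C → . S F], [C → . S num S], [C → . n num], [C → . num], [F → num . C F], [S → . C], [S → . num num )] }  — shift
  I5: { [F → . )], [F → . num C F], [F → num C . F], [S → C .] }  — shift, reduce
  I6: { [C → S . F], [C → S . num S], [F → . )], [F → . num C F] }  — shift
  I7: { [C → n . num] }  — shift
  I8: { [C → num .], [S → num . num )] }  — shift, reduce
  I9: { [S → num num . )] }  — shift
  I10: { [S → num num ) .] }  — reduce
  I11: { [C → n num .] }  — reduce
  I12: { [C → S F .] }  — reduce
  I13: { [C → . S F], [C → . S num S], [C → . n num], [C → . num], [C → S num . S], [F → num . C F], [S → . C], [S → . num num )] }  — shift
  I14: { [C → S . F], [C → S . num S], [C → S num S .], [F → . )], [F → . num C F] }  — shift, reduce
  I15: { [F → num C F .] }  — reduce

I5 contains reduce item [S → C .] and shift items [F → . )], [F → . num C F] — shift-reduce conflict.
I8 contains reduce item [C → num .] and shift item [S → num . num )] — shift-reduce conflict.
I14 contains reduce item [C → S num S .] and shift items [C → S . num S], [F → . )], [F → . num C F] — shift-reduce conflict.

Answer: Yes — I5: [S → C .] vs [F → . )]; I8: [C → num .] vs [S → num . num )]; I14: [C → S num S .] vs [C → S . num S]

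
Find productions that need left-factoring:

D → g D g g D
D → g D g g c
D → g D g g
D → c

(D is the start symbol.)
Left-factoring is needed when two productions for the same non-terminal
share a common prefix on the right-hand side.

Productions for D:
  D → g D g g D
  D → g D g g c
  D → g D g g
  D → c

Found common prefix 'g D g g' in productions for D

Answer: Yes, D has productions with common prefix 'g D g g'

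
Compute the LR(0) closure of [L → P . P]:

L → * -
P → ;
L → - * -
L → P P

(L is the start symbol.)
{ [L → P . P], [P → . ;] }

To compute CLOSURE, for each item [A → α.Bβ] where B is a non-terminal, add [B → .γ] for all productions B → γ; repeat for the newly added items until nothing changes.

Start with: [L → P . P]
  [L → P . P] has the dot before P: add [P → . ;]
No further items can be added.

CLOSURE = { [L → P . P], [P → . ;] }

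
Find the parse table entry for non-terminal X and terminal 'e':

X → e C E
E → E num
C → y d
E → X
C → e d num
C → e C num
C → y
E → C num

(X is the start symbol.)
X → e C E

To find M[X, 'e'], we find productions for X where 'e' is in the predict set (PREDICT(N → α) = (FIRST(α) \ {ε}) ∪ (FOLLOW(N) if α ⇒* ε)).

X → e C E: PREDICT = { 'e' }
  'e' is in predict set, so this production goes in M[X, 'e']

M[X, 'e'] = X → e C E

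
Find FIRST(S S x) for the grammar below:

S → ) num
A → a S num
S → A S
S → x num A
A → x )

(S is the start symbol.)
{ ')', 'a', 'x' }

FIRST sets of the non-terminals involved (from the grammar, by fixed-point iteration):
  FIRST(S) = { ')', 'a', 'x' }

To compute FIRST(S S x), process the symbols left to right:
Symbol S is a non-terminal. Add FIRST(S) \ {ε} = { ')', 'a', 'x' }
S is not nullable (ε ∉ FIRST(S)), so stop here.
FIRST(S S x) = { ')', 'a', 'x' }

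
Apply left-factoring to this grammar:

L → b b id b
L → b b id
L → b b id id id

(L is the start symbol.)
Left-factoring transforms A → αβ₁ | αβ₂ into A → αA' and A' → β₁ | β₂
(α is the longest common prefix among the alternatives). Repeat until
no nonterminal has two alternatives with a common prefix.

Round 1: L has alternatives sharing prefix 'b b id'. Introduce L': L → b b id L'
  Add: L' → b
  Add: L' → ε
  Add: L' → id id

No remaining common prefixes — done.

Resulting grammar:
L → b b id L'
L' → b
L' → ε
L' → id id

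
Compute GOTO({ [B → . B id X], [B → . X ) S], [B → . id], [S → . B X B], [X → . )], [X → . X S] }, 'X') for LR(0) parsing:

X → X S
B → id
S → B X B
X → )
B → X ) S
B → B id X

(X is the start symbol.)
GOTO(I, 'X') = CLOSURE({ [A → αX.β] : [A → α.Xβ] ∈ I, X = 'X' })

Items with dot before 'X', with the dot advanced:
  [B → . X ) S] → [B → X . ) S]
  [X → . X S] → [X → X . S]
Closure of the advanced items:
  [X → X . S] has the dot before S: add [S → . B X B]
  [S → . B X B] has the dot before B: add [B → . id], [B → . X ) S], [B → . B id X]
  [B → . X ) S] has the dot before X: add [X → . X S], [X → . )]

GOTO = { [B → . B id X], [B → . X ) S], [B → . id], [B → X . ) S], [S → . B X B], [X → . )], [X → . X S], [X → X . S] }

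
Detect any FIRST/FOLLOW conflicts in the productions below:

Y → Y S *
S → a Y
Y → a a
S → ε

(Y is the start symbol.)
No FIRST/FOLLOW conflicts.

Nullable non-terminals: S.

S: nullable alternative(s) S → ε; FOLLOW(S) = { '*' }
  S → a Y: FIRST \ {ε} = { 'a' } — disjoint from FOLLOW(S)
  S → ε: FIRST \ {ε} = { } — this is the only nullable alternative, skip

Y has no nullable alternative, so no FIRST/FOLLOW check is needed there.

No FIRST/FOLLOW conflicts found.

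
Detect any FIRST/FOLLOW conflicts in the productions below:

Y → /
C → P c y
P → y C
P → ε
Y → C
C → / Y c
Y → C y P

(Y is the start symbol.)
A FIRST/FOLLOW conflict occurs when a non-terminal N has a nullable alternative N → β (β ⇒* ε) and another alternative N → α with FIRST(α) ∩ FOLLOW(N) ≠ ∅: on such a lookahead the parser cannot decide between expanding α and letting N vanish via β.

Nullable non-terminals: P.

P: nullable alternative(s) P → ε; FOLLOW(P) = { $, 'c' }
  P → y C: FIRST \ {ε} = { 'y' } — disjoint from FOLLOW(P)
  P → ε: FIRST \ {ε} = { } — this is the only nullable alternative, skip

C, Y have no nullable alternative, so no FIRST/FOLLOW check is needed there.

No FIRST/FOLLOW conflicts found.

Answer: No FIRST/FOLLOW conflicts.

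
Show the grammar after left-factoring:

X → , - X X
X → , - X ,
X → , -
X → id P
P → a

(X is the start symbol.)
X → , - X'
X' → X X''
X'' → X
X'' → ,
X' → ε
X → id P
P → a

Left-factoring transforms A → αβ₁ | αβ₂ into A → αA' and A' → β₁ | β₂
(α is the longest common prefix among the alternatives). Repeat until
no nonterminal has two alternatives with a common prefix.

Round 1: X has alternatives sharing prefix ', -'. Introduce X': X → , - X'
  Add: X' → X X
  Add: X' → X ,
  Add: X' → ε

Round 2: X' has alternatives sharing prefix 'X'. Introduce X'': X' → X X''
  Add: X'' → X
  Add: X'' → ,

No remaining common prefixes — done.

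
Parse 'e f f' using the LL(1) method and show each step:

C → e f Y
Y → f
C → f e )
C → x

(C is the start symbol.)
Stack is shown with the top on the left.

Stack    Input    Action
------------------------
C $      e f f $  output C → e f Y
e f Y $  e f f $  match 'e'
f Y $    f f $    match 'f'
Y $      f $      output Y → f
f $      f $      match 'f'
$        $        accept

The string is accepted.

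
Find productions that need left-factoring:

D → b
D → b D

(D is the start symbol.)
Yes, D has productions with common prefix 'b'

Left-factoring is needed when two productions for the same non-terminal
share a common prefix on the right-hand side.

Productions for D:
  D → b
  D → b D

Found common prefix 'b' in productions for D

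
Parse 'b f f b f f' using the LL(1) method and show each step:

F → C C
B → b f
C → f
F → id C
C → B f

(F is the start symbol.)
Stack is shown with the top on the left.

Stack      Input          Action
--------------------------------
F $        b f f b f f $  output F → C C
C C $      b f f b f f $  output C → B f
B f C $    b f f b f f $  output B → b f
b f f C $  b f f b f f $  match 'b'
f f C $    f f b f f $    match 'f'
f C $      f b f f $      match 'f'
C $        b f f $        output C → B f
B f $      b f f $        output B → b f
b f f $    b f f $        match 'b'
f f $      f f $          match 'f'
f $        f $            match 'f'
$          $              accept

The string is accepted.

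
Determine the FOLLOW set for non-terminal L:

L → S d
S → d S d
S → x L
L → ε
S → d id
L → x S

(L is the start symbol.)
{ $, 'd' }

To compute FOLLOW(L), find every occurrence of L on a right-hand side N → α L β: add FIRST(β) \ {ε}, and if β is empty or nullable also add FOLLOW(N). Iterate to a fixed point.

L is the start symbol, so $ ∈ FOLLOW(L).
In S → x L: L is at the end, add FOLLOW(S)

The FOLLOW sets referred to above (computed the same way, to a fixed point):
  FOLLOW(S) = { $, 'd' }

Taking the union: FOLLOW(L) = { $, 'd' }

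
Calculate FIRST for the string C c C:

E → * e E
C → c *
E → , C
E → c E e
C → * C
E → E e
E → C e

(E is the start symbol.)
FIRST sets of the non-terminals involved (from the grammar, by fixed-point iteration):
  FIRST(C) = { '*', 'c' }

To compute FIRST(C c C), process the symbols left to right:
Symbol C is a non-terminal. Add FIRST(C) \ {ε} = { '*', 'c' }
C is not nullable (ε ∉ FIRST(C)), so stop here.
FIRST(C c C) = { '*', 'c' }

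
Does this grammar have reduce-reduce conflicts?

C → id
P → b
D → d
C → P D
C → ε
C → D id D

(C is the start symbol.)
No reduce-reduce conflicts

A reduce-reduce conflict occurs when an LR(0) state has two complete items [A → α .] and [B → β .] — both call for a reduction, and with no lookahead the parser cannot choose between them.

Augment with C' → C and build the canonical LR(0) collection (I0 = CLOSURE({[C' → . C]}), then GOTO on every symbol after a dot until no new states appear). It has 10 states:
  I0: { [C → . D id D], [C → . P D], [C → . id], [C → .], [C' → . C], [D → . d], [P → . b] }  — shift, reduce
  I1: { [C' → C .] }  — accept
  I2: { [C → D . id D] }  — shift
  I3: { [C → P . D], [D → . d] }  — shift
  I4: { [P → b .] }  — reduce
  I5: { [D → d .] }  — reduce
  I6: { [C → id .] }  — reduce
  I7: { [C → P D .] }  — reduce
  I8: { [C → D id . D], [D → . d] }  — shift
  I9: { [C → D id D .] }  — reduce

No state contains more than one complete item.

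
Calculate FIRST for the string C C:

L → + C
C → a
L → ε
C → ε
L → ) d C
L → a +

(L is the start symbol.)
{ 'a', ε }

FIRST sets of the non-terminals involved (from the grammar, by fixed-point iteration):
  FIRST(C) = { 'a', ε }

To compute FIRST(C C), process the symbols left to right:
Symbol C is a non-terminal. Add FIRST(C) \ {ε} = { 'a' }
C is nullable (ε ∈ FIRST(C)), continue to the next symbol.
Symbol C is a non-terminal. Add FIRST(C) \ {ε} = { 'a' }
C is nullable (ε ∈ FIRST(C)), continue to the next symbol.
All symbols are nullable, so ε is in the result.
FIRST(C C) = { 'a', ε }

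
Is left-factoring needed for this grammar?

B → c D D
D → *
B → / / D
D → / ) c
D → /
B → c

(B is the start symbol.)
Yes, B has productions with common prefix 'c'; D has productions with common prefix '/'

Left-factoring is needed when two productions for the same non-terminal
share a common prefix on the right-hand side.

Productions for B:
  B → c D D
  B → / / D
  B → c
Productions for D:
  D → *
  D → / ) c
  D → /

Found common prefix 'c' in productions for B
Found common prefix '/' in productions for D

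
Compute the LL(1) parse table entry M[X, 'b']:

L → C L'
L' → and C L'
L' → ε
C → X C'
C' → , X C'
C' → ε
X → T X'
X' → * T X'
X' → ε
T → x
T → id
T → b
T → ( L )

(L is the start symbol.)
X → T X'

To find M[X, 'b'], we find productions for X where 'b' is in the predict set (PREDICT(N → α) = (FIRST(α) \ {ε}) ∪ (FOLLOW(N) if α ⇒* ε)).

Relevant sets:
  FIRST(T) = { '(', 'b', 'id', 'x' }

X → T X': PREDICT = { '(', 'b', 'id', 'x' }
  'b' is in predict set, so this production goes in M[X, 'b']

M[X, 'b'] = X → T X'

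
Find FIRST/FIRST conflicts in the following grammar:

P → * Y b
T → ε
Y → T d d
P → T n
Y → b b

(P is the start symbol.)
No FIRST/FIRST conflicts.

A FIRST/FIRST conflict occurs when two productions N → α and N → β for the same non-terminal have FIRST(α) ∩ FIRST(β) ≠ ∅ (with ε ∈ FIRST of a nullable right-hand side, so two nullable alternatives also conflict).

FIRST sets of the non-terminals at (or reachable through a nullable prefix from) the front of some alternative:
  FIRST(T) = { ε }

Productions for P:
  P → * Y b: FIRST = { '*' }
  P → T n: FIRST = { 'n' }
Productions for Y:
  Y → T d d: FIRST = { 'd' }
  Y → b b: FIRST = { 'b' }
T has only one production, so no FIRST/FIRST conflict is possible there.

All alternatives of each non-terminal have pairwise disjoint FIRST sets.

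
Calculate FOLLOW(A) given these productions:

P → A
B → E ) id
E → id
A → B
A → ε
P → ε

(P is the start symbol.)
In P → A: A is at the end, add FOLLOW(P)

The FOLLOW sets referred to above (computed the same way, to a fixed point):
  FOLLOW(P) = { $ }

Taking the union: FOLLOW(A) = { $ }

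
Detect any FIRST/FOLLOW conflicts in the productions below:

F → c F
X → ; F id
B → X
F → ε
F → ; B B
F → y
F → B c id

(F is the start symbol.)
A FIRST/FOLLOW conflict occurs when a non-terminal N has a nullable alternative N → β (β ⇒* ε) and another alternative N → α with FIRST(α) ∩ FOLLOW(N) ≠ ∅: on such a lookahead the parser cannot decide between expanding α and letting N vanish via β.

Nullable non-terminals: F.
FIRST sets used below: FIRST(B) = { ';' }

F: nullable alternative(s) F → ε; FOLLOW(F) = { $, 'id' }
  F → c F: FIRST \ {ε} = { 'c' } — disjoint from FOLLOW(F)
  F → ε: FIRST \ {ε} = { } — this is the only nullable alternative, skip
  F → ; B B: FIRST \ {ε} = { ';' } — disjoint from FOLLOW(F)
  F → y: FIRST \ {ε} = { 'y' } — disjoint from FOLLOW(F)
  F → B c id: FIRST \ {ε} = { ';' } — disjoint from FOLLOW(F)

B, X have no nullable alternative, so no FIRST/FOLLOW check is needed there.

No FIRST/FOLLOW conflicts found.

Answer: No FIRST/FOLLOW conflicts.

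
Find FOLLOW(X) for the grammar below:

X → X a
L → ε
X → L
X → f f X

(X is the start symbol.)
X is the start symbol, so $ ∈ FOLLOW(X).
In X → X a: X is followed by a, add FIRST(a) \ {ε} = { 'a' }
In X → f f X: X is at the end; this adds FOLLOW(X) to itself — nothing new

Taking the union: FOLLOW(X) = { $, 'a' }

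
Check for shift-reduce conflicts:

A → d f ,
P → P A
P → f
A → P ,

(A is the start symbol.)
No shift-reduce conflicts

A shift-reduce conflict occurs when an LR(0) state has both:
  - a complete (reduce) item [A → α .] (dot at the end), and
  - a shift item [B → β . c γ] (dot before a terminal).

Augment with A' → A and build the canonical LR(0) collection (I0 = CLOSURE({[A' → . A]}), then GOTO on every symbol after a dot until no new states appear). It has 9 states:
  I0: { [A → . P ,], [A → . d f ,], [A' → . A], [P → . P A], [P → . f] }  — shift
  I1: { [A' → A .] }  — accept
  I2: { [A → . P ,], [A → . d f ,], [A → P . ,], [P → . P A], [P → . f], [P → P . A] }  — shift
  I3: { [A → d . f ,] }  — shift
  I4: { [P → f .] }  — reduce
  I5: { [A → d f . ,] }  — shift
  I6: { [A → d f , .] }  — reduce
  I7: { [A → P , .] }  — reduce
  I8: { [P → P A .] }  — reduce

No state contains both a complete item and a shift item.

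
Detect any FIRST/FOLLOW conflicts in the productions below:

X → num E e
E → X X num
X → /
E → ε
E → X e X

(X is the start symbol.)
A FIRST/FOLLOW conflict occurs when a non-terminal N has a nullable alternative N → β (β ⇒* ε) and another alternative N → α with FIRST(α) ∩ FOLLOW(N) ≠ ∅: on such a lookahead the parser cannot decide between expanding α and letting N vanish via β.

Nullable non-terminals: E.
FIRST sets used below: FIRST(X) = { '/', 'num' }

E: nullable alternative(s) E → ε; FOLLOW(E) = { 'e' }
  E → X X num: FIRST \ {ε} = { '/', 'num' } — disjoint from FOLLOW(E)
  E → ε: FIRST \ {ε} = { } — this is the only nullable alternative, skip
  E → X e X: FIRST \ {ε} = { '/', 'num' } — disjoint from FOLLOW(E)

X has no nullable alternative, so no FIRST/FOLLOW check is needed there.

No FIRST/FOLLOW conflicts found.

Answer: No FIRST/FOLLOW conflicts.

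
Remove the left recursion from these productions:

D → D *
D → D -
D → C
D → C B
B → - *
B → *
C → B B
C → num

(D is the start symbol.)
D → C D'
D → C B D'
D' → * D'
D' → - D'
D' → ε
B → - *
B → *
C → B B
C → num

D is directly left-recursive. The standard transformation for
  A → A α₁ | ... | A α_m | β₁ | ... | β_n
is
  A  → β₁ A' | ... | β_n A'
  A' → α₁ A' | ... | α_m A' | ε

D → C becomes D → C D'
D → C B becomes D → C B D'
D → D * becomes D' → * D'
D → D - becomes D' → - D'
Add D' → ε

Productions for other non-terminals are unchanged:
  B → - *
  B → *
  C → B B
  C → num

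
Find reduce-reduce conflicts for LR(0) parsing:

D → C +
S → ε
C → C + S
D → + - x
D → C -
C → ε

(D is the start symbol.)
Yes — I4: [D → C + .] vs [S → .]

A reduce-reduce conflict occurs when an LR(0) state has two complete items [A → α .] and [B → β .] — both call for a reduction, and with no lookahead the parser cannot choose between them.

Augment with D' → D and build the canonical LR(0) collection (I0 = CLOSURE({[D' → . D]}), then GOTO on every symbol after a dot until no new states appear). It has 9 states:
  I0: { [C → . C + S], [C → .], [D → . + - x], [D → . C +], [D → . C -], [D' → . D] }  — shift, reduce
  I1: { [D → + . - x] }  — shift
  I2: { [C → C . + S], [D → C . +], [D → C . -] }  — shift
  I3: { [D' → D .] }  — accept
  I4: { [C → C + . S], [D → C + .], [S → .] }  — 2 reduces
  I5: { [D → C - .] }  — reduce
  I6: { [C → C + S .] }  — reduce
  I7: { [D → + - . x] }  — shift
  I8: { [D → + - x .] }  — reduce

I4 contains complete items [D → C + .], [S → .] — reduce-reduce conflict.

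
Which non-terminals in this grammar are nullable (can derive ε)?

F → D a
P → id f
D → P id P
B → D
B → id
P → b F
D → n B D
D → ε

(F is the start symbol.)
A non-terminal is nullable if it can derive ε (the empty string): either it has an ε-production, or it has a production whose right-hand side consists entirely of nullable non-terminals.

ε-productions: D → ε
So D is immediately nullable.
B → D: every symbol on the right is nullable, so B is nullable too.
No further non-terminal can be added: every production for the remaining non-terminals contains a terminal or a non-nullable non-terminal.
Nullable = { 'B', 'D' }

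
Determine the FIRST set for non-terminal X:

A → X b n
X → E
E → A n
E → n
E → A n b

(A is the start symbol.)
{ 'n' }

FIRST sets of the other non-terminals involved (by the same procedure, iterated to a fixed point):
  FIRST(E) = { 'n' }

From X → E:
  - E is a non-terminal: add FIRST(E) \ {ε} = { 'n' }
    E is not nullable, so stop

Collecting: FIRST(X) = { 'n' }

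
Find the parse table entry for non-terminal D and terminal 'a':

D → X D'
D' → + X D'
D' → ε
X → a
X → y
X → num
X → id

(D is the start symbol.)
To find M[D, 'a'], we find productions for D where 'a' is in the predict set (PREDICT(N → α) = (FIRST(α) \ {ε}) ∪ (FOLLOW(N) if α ⇒* ε)).

Relevant sets:
  FIRST(X) = { 'a', 'id', 'num', 'y' }

D → X D': PREDICT = { 'a', 'id', 'num', 'y' }
  'a' is in predict set, so this production goes in M[D, 'a']

M[D, 'a'] = D → X D'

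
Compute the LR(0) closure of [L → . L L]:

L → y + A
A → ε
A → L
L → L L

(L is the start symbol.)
{ [L → . L L], [L → . y + A] }

Start with: [L → . L L]
  [L → . L L] has the dot before L: add [L → . y + A]
No further items can be added.

CLOSURE = { [L → . L L], [L → . y + A] }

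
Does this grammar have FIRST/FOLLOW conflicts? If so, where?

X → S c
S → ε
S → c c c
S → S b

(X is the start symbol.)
Yes. S → c c c with FOLLOW(S) on { 'c' }; S → S b with FOLLOW(S) on { 'b', 'c' }

A FIRST/FOLLOW conflict occurs when a non-terminal N has a nullable alternative N → β (β ⇒* ε) and another alternative N → α with FIRST(α) ∩ FOLLOW(N) ≠ ∅: on such a lookahead the parser cannot decide between expanding α and letting N vanish via β.

Nullable non-terminals: S.
FIRST sets used below: FIRST(S) = { 'b', 'c', ε }

S: nullable alternative(s) S → ε; FOLLOW(S) = { 'b', 'c' }
  S → ε: FIRST \ {ε} = { } — this is the only nullable alternative, skip
  S → c c c: FIRST \ {ε} = { 'c' } — overlaps FOLLOW(S) on { 'c' }: CONFLICT
  S → S b: FIRST \ {ε} = { 'b', 'c' } — overlaps FOLLOW(S) on { 'b', 'c' }: CONFLICT

X has no nullable alternative, so no FIRST/FOLLOW check is needed there.

So the grammar has 2 FIRST/FOLLOW conflicts (marked CONFLICT above).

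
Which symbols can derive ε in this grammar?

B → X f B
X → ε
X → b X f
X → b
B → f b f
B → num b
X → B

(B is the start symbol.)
{ 'X' }

ε-productions: X → ε
So X is immediately nullable.
No further non-terminal can be added: every production for the remaining non-terminals contains a terminal or a non-nullable non-terminal.
Nullable = { 'X' }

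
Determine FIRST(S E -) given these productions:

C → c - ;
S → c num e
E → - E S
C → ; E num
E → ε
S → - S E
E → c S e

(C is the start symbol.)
FIRST sets of the non-terminals involved (from the grammar, by fixed-point iteration):
  FIRST(S) = { '-', 'c' }

To compute FIRST(S E -), process the symbols left to right:
Symbol S is a non-terminal. Add FIRST(S) \ {ε} = { '-', 'c' }
S is not nullable (ε ∉ FIRST(S)), so stop here.
FIRST(S E -) = { '-', 'c' }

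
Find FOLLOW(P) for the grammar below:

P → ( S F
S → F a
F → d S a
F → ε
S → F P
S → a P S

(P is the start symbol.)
{ $, '(', 'a', 'd' }

To compute FOLLOW(P), find every occurrence of P on a right-hand side N → α P β: add FIRST(β) \ {ε}, and if β is empty or nullable also add FOLLOW(N). Iterate to a fixed point.

P is the start symbol, so $ ∈ FOLLOW(P).
In S → F P: P is at the end, add FOLLOW(S)
In S → a P S: P is followed by S, add FIRST(S) \ {ε} = { '(', 'a', 'd' }

The FOLLOW sets referred to above (computed the same way, to a fixed point):
  FOLLOW(S) = { $, '(', 'a', 'd' }

Taking the union: FOLLOW(P) = { $, '(', 'a', 'd' }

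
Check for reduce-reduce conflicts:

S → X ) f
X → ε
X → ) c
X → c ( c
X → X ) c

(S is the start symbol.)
No reduce-reduce conflicts

Augment with S' → S and build the canonical LR(0) collection (I0 = CLOSURE({[S' → . S]}), then GOTO on every symbol after a dot until no new states appear). It has 11 states:
  I0: { [S → . X ) f], [S' → . S], [X → . ) c], [X → . X ) c], [X → . c ( c], [X → .] }  — shift, reduce
  I1: { [X → ) . c] }  — shift
  I2: { [S' → S .] }  — accept
  I3: { [S → X . ) f], [X → X . ) c] }  — shift
  I4: { [X → c . ( c] }  — shift
  I5: { [X → c ( . c] }  — shift
  I6: { [X → c ( c .] }  — reduce
  I7: { [S → X ) . f], [X → X ) . c] }  — shift
  I8: { [X → X ) c .] }  — reduce
  I9: { [S → X ) f .] }  — reduce
  I10: { [X → ) c .] }  — reduce

No state contains more than one complete item.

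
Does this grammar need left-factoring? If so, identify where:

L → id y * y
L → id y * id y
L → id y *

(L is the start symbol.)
Yes, L has productions with common prefix 'id y *'

Left-factoring is needed when two productions for the same non-terminal
share a common prefix on the right-hand side.

Productions for L:
  L → id y * y
  L → id y * id y
  L → id y *

Found common prefix 'id y *' in productions for L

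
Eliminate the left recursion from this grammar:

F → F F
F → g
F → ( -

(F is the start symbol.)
F → g F'
F → ( - F'
F' → F F'
F' → ε

F is directly left-recursive. The standard transformation for
  A → A α₁ | ... | A α_m | β₁ | ... | β_n
is
  A  → β₁ A' | ... | β_n A'
  A' → α₁ A' | ... | α_m A' | ε

F → g becomes F → g F'
F → ( - becomes F → ( - F'
F → F F becomes F' → F F'
Add F' → ε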